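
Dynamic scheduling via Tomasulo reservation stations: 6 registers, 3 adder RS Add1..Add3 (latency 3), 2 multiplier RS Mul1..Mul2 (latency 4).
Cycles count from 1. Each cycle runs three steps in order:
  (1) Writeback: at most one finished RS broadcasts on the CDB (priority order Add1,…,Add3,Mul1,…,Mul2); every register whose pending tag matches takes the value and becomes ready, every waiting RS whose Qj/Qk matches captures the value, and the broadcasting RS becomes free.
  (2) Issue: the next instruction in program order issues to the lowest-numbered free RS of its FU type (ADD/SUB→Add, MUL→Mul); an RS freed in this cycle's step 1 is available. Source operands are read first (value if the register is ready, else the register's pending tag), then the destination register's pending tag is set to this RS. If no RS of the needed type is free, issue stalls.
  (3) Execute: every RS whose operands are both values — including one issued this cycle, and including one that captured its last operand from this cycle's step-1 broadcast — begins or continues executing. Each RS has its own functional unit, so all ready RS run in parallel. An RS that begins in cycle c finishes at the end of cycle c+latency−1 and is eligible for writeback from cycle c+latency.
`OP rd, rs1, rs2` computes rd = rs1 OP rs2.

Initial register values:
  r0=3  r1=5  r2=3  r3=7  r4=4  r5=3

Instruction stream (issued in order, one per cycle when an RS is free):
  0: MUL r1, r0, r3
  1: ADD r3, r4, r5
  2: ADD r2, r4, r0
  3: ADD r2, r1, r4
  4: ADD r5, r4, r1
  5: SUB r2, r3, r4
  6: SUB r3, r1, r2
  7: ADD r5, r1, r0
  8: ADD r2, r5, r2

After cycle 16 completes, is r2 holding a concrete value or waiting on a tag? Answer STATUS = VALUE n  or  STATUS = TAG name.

STATUS = VALUE 27

cycle 1: issue MUL r1<-Mul1 // r0:3,r1:Mul1,r2:3,r3:7,r4:4,r5:3
cycle 2: issue ADD r3<-Add1 // r0:3,r1:Mul1,r2:3,r3:Add1,r4:4,r5:3
cycle 3: issue ADD r2<-Add2 // r0:3,r1:Mul1,r2:Add2,r3:Add1,r4:4,r5:3
cycle 4: issue ADD r2<-Add3 // r0:3,r1:Mul1,r2:Add3,r3:Add1,r4:4,r5:3
cycle 5: CDB Add1=7; issue ADD r5<-Add1 // r0:3,r1:Mul1,r2:Add3,r3:7,r4:4,r5:Add1
cycle 6: CDB Add2=7; issue SUB r2<-Add2 // r0:3,r1:Mul1,r2:Add2,r3:7,r4:4,r5:Add1
cycle 7: CDB Mul1=21; stall // r0:3,r1:21,r2:Add2,r3:7,r4:4,r5:Add1
cycle 8: stall // r0:3,r1:21,r2:Add2,r3:7,r4:4,r5:Add1
cycle 9: CDB Add2=3; issue SUB r3<-Add2 // r0:3,r1:21,r2:3,r3:Add2,r4:4,r5:Add1
cycle 10: CDB Add1=25; issue ADD r5<-Add1 // r0:3,r1:21,r2:3,r3:Add2,r4:4,r5:Add1
cycle 11: CDB Add3=25; issue ADD r2<-Add3 // r0:3,r1:21,r2:Add3,r3:Add2,r4:4,r5:Add1
cycle 12: CDB Add2=18 // r0:3,r1:21,r2:Add3,r3:18,r4:4,r5:Add1
cycle 13: CDB Add1=24 // r0:3,r1:21,r2:Add3,r3:18,r4:4,r5:24
cycle 14: - // r0:3,r1:21,r2:Add3,r3:18,r4:4,r5:24
cycle 15: - // r0:3,r1:21,r2:Add3,r3:18,r4:4,r5:24
cycle 16: CDB Add3=27 // r0:3,r1:21,r2:27,r3:18,r4:4,r5:24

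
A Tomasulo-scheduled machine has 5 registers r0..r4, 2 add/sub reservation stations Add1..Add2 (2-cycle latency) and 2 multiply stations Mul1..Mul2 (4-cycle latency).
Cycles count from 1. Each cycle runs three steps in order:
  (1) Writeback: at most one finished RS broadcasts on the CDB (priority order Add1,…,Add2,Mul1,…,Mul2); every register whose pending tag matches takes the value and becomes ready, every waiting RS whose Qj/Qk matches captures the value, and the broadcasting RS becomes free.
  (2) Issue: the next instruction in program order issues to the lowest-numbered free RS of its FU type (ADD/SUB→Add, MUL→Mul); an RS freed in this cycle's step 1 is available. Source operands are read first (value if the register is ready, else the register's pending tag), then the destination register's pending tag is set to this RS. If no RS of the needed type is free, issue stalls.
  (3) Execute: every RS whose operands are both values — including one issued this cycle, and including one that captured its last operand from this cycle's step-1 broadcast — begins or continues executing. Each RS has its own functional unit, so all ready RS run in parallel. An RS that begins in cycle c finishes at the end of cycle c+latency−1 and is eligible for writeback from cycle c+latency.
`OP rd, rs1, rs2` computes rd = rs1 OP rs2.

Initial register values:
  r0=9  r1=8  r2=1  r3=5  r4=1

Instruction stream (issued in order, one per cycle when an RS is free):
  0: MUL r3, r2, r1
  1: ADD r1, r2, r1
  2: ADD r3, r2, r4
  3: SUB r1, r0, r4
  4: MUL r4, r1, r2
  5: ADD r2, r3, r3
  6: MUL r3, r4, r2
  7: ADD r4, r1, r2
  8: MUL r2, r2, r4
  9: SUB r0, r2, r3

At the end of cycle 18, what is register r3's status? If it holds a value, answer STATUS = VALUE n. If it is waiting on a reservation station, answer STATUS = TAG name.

STATUS = VALUE 32

c1: issue MUL r3<-Mul1 | r0:9,r1:8,r2:1,r3:Mul1,r4:1
c2: issue ADD r1<-Add1 | r0:9,r1:Add1,r2:1,r3:Mul1,r4:1
c3: issue ADD r3<-Add2 | r0:9,r1:Add1,r2:1,r3:Add2,r4:1
c4: CDB Add1=9; issue SUB r1<-Add1 | r0:9,r1:Add1,r2:1,r3:Add2,r4:1
c5: CDB Add2=2; issue MUL r4<-Mul2 | r0:9,r1:Add1,r2:1,r3:2,r4:Mul2
c6: CDB Add1=8; issue ADD r2<-Add1 | r0:9,r1:8,r2:Add1,r3:2,r4:Mul2
c7: CDB Mul1=8; issue MUL r3<-Mul1 | r0:9,r1:8,r2:Add1,r3:Mul1,r4:Mul2
c8: CDB Add1=4; issue ADD r4<-Add1 | r0:9,r1:8,r2:4,r3:Mul1,r4:Add1
c9: stall | r0:9,r1:8,r2:4,r3:Mul1,r4:Add1
c10: CDB Add1=12; stall | r0:9,r1:8,r2:4,r3:Mul1,r4:12
c11: CDB Mul2=8; issue MUL r2<-Mul2 | r0:9,r1:8,r2:Mul2,r3:Mul1,r4:12
c12: issue SUB r0<-Add1 | r0:Add1,r1:8,r2:Mul2,r3:Mul1,r4:12
c13: - | r0:Add1,r1:8,r2:Mul2,r3:Mul1,r4:12
c14: - | r0:Add1,r1:8,r2:Mul2,r3:Mul1,r4:12
c15: CDB Mul1=32 | r0:Add1,r1:8,r2:Mul2,r3:32,r4:12
c16: CDB Mul2=48 | r0:Add1,r1:8,r2:48,r3:32,r4:12
c17: - | r0:Add1,r1:8,r2:48,r3:32,r4:12
c18: CDB Add1=16 | r0:16,r1:8,r2:48,r3:32,r4:12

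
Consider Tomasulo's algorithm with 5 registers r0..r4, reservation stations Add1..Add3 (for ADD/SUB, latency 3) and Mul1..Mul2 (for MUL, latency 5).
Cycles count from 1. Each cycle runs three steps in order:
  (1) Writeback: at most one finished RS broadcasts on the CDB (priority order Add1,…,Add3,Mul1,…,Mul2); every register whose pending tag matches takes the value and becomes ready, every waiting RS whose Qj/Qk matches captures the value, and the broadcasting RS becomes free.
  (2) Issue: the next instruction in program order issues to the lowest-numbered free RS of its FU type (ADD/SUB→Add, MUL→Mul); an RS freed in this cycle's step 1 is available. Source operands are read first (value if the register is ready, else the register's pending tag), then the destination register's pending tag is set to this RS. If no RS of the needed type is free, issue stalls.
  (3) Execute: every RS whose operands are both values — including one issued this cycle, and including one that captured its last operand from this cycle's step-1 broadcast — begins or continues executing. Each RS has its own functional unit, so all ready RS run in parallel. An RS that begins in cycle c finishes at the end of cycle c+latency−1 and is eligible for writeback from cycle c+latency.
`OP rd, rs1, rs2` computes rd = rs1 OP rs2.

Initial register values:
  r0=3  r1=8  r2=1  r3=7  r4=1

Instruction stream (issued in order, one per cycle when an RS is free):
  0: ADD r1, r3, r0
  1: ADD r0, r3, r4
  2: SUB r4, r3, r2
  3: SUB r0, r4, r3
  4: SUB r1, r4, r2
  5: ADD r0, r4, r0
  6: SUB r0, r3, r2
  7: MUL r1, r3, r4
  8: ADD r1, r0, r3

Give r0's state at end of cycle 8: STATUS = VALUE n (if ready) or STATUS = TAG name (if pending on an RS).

c1: issue ADD r1<-Add1 | r0:3,r1:Add1,r2:1,r3:7,r4:1
c2: issue ADD r0<-Add2 | r0:Add2,r1:Add1,r2:1,r3:7,r4:1
c3: issue SUB r4<-Add3 | r0:Add2,r1:Add1,r2:1,r3:7,r4:Add3
c4: CDB Add1=10; issue SUB r0<-Add1 | r0:Add1,r1:10,r2:1,r3:7,r4:Add3
c5: CDB Add2=8; issue SUB r1<-Add2 | r0:Add1,r1:Add2,r2:1,r3:7,r4:Add3
c6: CDB Add3=6; issue ADD r0<-Add3 | r0:Add3,r1:Add2,r2:1,r3:7,r4:6
c7: stall | r0:Add3,r1:Add2,r2:1,r3:7,r4:6
c8: stall | r0:Add3,r1:Add2,r2:1,r3:7,r4:6

STATUS = TAG Add3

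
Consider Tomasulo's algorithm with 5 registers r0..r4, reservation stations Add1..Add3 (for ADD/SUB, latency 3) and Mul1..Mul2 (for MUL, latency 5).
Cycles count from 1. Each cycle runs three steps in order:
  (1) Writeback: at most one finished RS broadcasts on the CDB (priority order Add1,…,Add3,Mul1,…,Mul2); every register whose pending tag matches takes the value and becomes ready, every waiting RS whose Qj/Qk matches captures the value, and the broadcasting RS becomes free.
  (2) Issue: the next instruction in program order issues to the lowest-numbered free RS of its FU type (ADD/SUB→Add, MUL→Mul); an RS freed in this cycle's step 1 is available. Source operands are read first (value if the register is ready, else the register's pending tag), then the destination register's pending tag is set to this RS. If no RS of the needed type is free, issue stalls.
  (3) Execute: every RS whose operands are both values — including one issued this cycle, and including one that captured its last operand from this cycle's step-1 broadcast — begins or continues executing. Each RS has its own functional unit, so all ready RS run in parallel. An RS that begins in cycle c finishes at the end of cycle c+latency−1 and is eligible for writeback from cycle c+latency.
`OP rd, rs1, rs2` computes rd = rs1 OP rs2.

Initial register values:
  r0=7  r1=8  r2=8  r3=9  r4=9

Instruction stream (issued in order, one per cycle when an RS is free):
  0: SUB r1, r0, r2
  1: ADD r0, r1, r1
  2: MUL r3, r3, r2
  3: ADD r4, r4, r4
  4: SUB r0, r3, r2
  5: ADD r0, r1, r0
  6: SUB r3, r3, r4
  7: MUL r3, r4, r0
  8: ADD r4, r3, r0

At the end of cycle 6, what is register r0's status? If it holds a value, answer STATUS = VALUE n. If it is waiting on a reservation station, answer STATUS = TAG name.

c1: issue SUB r1<-Add1 | r0:7,r1:Add1,r2:8,r3:9,r4:9
c2: issue ADD r0<-Add2 | r0:Add2,r1:Add1,r2:8,r3:9,r4:9
c3: issue MUL r3<-Mul1 | r0:Add2,r1:Add1,r2:8,r3:Mul1,r4:9
c4: CDB Add1=-1; issue ADD r4<-Add1 | r0:Add2,r1:-1,r2:8,r3:Mul1,r4:Add1
c5: issue SUB r0<-Add3 | r0:Add3,r1:-1,r2:8,r3:Mul1,r4:Add1
c6: stall | r0:Add3,r1:-1,r2:8,r3:Mul1,r4:Add1

STATUS = TAG Add3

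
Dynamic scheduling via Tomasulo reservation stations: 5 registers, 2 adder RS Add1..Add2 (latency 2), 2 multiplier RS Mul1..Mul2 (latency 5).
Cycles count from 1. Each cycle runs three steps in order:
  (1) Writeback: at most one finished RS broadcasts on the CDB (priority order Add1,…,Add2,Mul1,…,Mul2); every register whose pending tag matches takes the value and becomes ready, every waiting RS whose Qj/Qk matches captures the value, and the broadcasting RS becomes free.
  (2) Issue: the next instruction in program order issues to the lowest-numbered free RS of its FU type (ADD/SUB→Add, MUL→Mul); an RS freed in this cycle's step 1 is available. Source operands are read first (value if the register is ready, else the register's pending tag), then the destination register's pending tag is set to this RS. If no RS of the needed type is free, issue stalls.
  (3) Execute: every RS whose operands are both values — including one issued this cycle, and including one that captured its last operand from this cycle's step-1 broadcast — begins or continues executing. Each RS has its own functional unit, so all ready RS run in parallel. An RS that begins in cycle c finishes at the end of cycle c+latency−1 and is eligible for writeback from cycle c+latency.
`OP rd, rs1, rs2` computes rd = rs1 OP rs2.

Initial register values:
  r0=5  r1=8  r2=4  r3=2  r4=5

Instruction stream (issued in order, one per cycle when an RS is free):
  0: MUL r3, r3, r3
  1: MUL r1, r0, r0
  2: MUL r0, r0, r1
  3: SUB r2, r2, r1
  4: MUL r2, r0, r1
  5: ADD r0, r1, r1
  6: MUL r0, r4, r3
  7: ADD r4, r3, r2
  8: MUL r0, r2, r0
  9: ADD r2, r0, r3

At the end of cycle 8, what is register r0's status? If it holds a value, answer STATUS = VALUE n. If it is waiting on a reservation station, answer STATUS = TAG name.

cycle 1: issue MUL r3<-Mul1 // r0:5,r1:8,r2:4,r3:Mul1,r4:5
cycle 2: issue MUL r1<-Mul2 // r0:5,r1:Mul2,r2:4,r3:Mul1,r4:5
cycle 3: stall // r0:5,r1:Mul2,r2:4,r3:Mul1,r4:5
cycle 4: stall // r0:5,r1:Mul2,r2:4,r3:Mul1,r4:5
cycle 5: stall // r0:5,r1:Mul2,r2:4,r3:Mul1,r4:5
cycle 6: CDB Mul1=4; issue MUL r0<-Mul1 // r0:Mul1,r1:Mul2,r2:4,r3:4,r4:5
cycle 7: CDB Mul2=25; issue SUB r2<-Add1 // r0:Mul1,r1:25,r2:Add1,r3:4,r4:5
cycle 8: issue MUL r2<-Mul2 // r0:Mul1,r1:25,r2:Mul2,r3:4,r4:5

STATUS = TAG Mul1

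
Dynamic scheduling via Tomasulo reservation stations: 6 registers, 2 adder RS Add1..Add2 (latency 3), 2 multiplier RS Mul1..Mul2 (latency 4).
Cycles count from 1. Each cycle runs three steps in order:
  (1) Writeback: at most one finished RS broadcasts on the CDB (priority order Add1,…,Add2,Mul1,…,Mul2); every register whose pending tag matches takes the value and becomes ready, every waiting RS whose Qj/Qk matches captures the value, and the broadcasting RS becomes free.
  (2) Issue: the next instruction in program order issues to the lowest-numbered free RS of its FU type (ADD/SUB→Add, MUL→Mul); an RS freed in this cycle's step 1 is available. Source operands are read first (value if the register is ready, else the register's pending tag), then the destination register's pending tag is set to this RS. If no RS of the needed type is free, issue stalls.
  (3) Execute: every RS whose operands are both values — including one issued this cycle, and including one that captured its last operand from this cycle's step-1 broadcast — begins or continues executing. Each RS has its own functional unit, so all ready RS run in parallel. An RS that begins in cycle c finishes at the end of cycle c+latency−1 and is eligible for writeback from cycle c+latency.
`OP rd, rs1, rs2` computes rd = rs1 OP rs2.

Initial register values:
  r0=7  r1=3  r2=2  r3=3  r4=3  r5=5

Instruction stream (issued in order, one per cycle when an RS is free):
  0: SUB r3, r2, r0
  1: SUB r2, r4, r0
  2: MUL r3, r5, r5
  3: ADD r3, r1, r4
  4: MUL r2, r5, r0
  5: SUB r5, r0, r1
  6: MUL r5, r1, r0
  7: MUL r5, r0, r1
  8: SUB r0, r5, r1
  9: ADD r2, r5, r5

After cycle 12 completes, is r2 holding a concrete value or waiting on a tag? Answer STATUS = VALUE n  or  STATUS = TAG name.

cycle 1: issue SUB r3<-Add1 // r0:7,r1:3,r2:2,r3:Add1,r4:3,r5:5
cycle 2: issue SUB r2<-Add2 // r0:7,r1:3,r2:Add2,r3:Add1,r4:3,r5:5
cycle 3: issue MUL r3<-Mul1 // r0:7,r1:3,r2:Add2,r3:Mul1,r4:3,r5:5
cycle 4: CDB Add1=-5; issue ADD r3<-Add1 // r0:7,r1:3,r2:Add2,r3:Add1,r4:3,r5:5
cycle 5: CDB Add2=-4; issue MUL r2<-Mul2 // r0:7,r1:3,r2:Mul2,r3:Add1,r4:3,r5:5
cycle 6: issue SUB r5<-Add2 // r0:7,r1:3,r2:Mul2,r3:Add1,r4:3,r5:Add2
cycle 7: CDB Add1=6; stall // r0:7,r1:3,r2:Mul2,r3:6,r4:3,r5:Add2
cycle 8: CDB Mul1=25; issue MUL r5<-Mul1 // r0:7,r1:3,r2:Mul2,r3:6,r4:3,r5:Mul1
cycle 9: CDB Add2=4; stall // r0:7,r1:3,r2:Mul2,r3:6,r4:3,r5:Mul1
cycle 10: CDB Mul2=35; issue MUL r5<-Mul2 // r0:7,r1:3,r2:35,r3:6,r4:3,r5:Mul2
cycle 11: issue SUB r0<-Add1 // r0:Add1,r1:3,r2:35,r3:6,r4:3,r5:Mul2
cycle 12: CDB Mul1=21; issue ADD r2<-Add2 // r0:Add1,r1:3,r2:Add2,r3:6,r4:3,r5:Mul2

STATUS = TAG Add2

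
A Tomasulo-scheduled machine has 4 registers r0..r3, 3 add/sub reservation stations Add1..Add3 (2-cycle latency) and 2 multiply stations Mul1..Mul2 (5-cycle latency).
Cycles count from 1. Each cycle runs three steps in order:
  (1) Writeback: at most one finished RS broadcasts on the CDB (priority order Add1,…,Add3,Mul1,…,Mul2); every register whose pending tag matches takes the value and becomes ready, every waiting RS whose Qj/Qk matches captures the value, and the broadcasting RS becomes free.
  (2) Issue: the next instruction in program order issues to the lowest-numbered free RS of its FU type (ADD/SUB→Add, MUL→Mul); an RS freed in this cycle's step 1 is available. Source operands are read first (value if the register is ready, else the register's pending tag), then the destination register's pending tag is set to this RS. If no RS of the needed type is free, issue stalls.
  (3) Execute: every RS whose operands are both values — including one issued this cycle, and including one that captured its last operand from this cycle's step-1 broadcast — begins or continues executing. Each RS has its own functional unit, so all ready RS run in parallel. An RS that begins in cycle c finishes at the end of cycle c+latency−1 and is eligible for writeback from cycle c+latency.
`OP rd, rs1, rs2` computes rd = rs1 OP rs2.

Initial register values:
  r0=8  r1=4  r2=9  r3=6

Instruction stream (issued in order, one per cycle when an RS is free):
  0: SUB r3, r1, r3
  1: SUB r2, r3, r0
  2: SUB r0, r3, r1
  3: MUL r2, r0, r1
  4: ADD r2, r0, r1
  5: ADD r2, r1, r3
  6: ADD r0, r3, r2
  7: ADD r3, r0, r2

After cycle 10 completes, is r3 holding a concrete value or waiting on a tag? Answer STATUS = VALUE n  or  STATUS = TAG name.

STATUS = TAG Add2

  c1: issue SUB r3<-Add1  regs: r0:8,r1:4,r2:9,r3:Add1
  c2: issue SUB r2<-Add2  regs: r0:8,r1:4,r2:Add2,r3:Add1
  c3: CDB Add1=-2; issue SUB r0<-Add1  regs: r0:Add1,r1:4,r2:Add2,r3:-2
  c4: issue MUL r2<-Mul1  regs: r0:Add1,r1:4,r2:Mul1,r3:-2
  c5: CDB Add1=-6; issue ADD r2<-Add1  regs: r0:-6,r1:4,r2:Add1,r3:-2
  c6: CDB Add2=-10; issue ADD r2<-Add2  regs: r0:-6,r1:4,r2:Add2,r3:-2
  c7: CDB Add1=-2; issue ADD r0<-Add1  regs: r0:Add1,r1:4,r2:Add2,r3:-2
  c8: CDB Add2=2; issue ADD r3<-Add2  regs: r0:Add1,r1:4,r2:2,r3:Add2
  c9: -  regs: r0:Add1,r1:4,r2:2,r3:Add2
  c10: CDB Add1=0  regs: r0:0,r1:4,r2:2,r3:Add2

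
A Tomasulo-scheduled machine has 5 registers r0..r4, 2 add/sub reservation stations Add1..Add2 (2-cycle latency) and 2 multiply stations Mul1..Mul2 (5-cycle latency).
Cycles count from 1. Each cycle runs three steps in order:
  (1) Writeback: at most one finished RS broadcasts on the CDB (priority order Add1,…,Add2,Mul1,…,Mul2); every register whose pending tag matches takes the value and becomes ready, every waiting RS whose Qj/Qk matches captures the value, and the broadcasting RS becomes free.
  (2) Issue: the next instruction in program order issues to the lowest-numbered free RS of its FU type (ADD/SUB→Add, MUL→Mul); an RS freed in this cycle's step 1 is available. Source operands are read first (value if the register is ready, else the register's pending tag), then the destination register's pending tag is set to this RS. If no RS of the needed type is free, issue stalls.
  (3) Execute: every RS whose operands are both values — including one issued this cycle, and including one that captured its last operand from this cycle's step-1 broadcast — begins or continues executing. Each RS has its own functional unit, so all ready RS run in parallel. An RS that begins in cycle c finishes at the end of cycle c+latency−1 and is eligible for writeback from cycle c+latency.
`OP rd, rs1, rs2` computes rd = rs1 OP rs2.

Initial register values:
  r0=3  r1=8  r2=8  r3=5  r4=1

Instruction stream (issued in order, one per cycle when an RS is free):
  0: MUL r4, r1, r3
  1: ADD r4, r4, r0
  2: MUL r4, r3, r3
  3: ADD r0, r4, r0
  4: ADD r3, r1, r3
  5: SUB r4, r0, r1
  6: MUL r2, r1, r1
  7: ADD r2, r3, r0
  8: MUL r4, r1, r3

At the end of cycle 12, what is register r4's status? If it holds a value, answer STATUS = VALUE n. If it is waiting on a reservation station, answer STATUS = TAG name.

  c1: issue MUL r4<-Mul1  regs: r0:3,r1:8,r2:8,r3:5,r4:Mul1
  c2: issue ADD r4<-Add1  regs: r0:3,r1:8,r2:8,r3:5,r4:Add1
  c3: issue MUL r4<-Mul2  regs: r0:3,r1:8,r2:8,r3:5,r4:Mul2
  c4: issue ADD r0<-Add2  regs: r0:Add2,r1:8,r2:8,r3:5,r4:Mul2
  c5: stall  regs: r0:Add2,r1:8,r2:8,r3:5,r4:Mul2
  c6: CDB Mul1=40; stall  regs: r0:Add2,r1:8,r2:8,r3:5,r4:Mul2
  c7: stall  regs: r0:Add2,r1:8,r2:8,r3:5,r4:Mul2
  c8: CDB Add1=43; issue ADD r3<-Add1  regs: r0:Add2,r1:8,r2:8,r3:Add1,r4:Mul2
  c9: CDB Mul2=25; stall  regs: r0:Add2,r1:8,r2:8,r3:Add1,r4:25
  c10: CDB Add1=13; issue SUB r4<-Add1  regs: r0:Add2,r1:8,r2:8,r3:13,r4:Add1
  c11: CDB Add2=28; issue MUL r2<-Mul1  regs: r0:28,r1:8,r2:Mul1,r3:13,r4:Add1
  c12: issue ADD r2<-Add2  regs: r0:28,r1:8,r2:Add2,r3:13,r4:Add1

STATUS = TAG Add1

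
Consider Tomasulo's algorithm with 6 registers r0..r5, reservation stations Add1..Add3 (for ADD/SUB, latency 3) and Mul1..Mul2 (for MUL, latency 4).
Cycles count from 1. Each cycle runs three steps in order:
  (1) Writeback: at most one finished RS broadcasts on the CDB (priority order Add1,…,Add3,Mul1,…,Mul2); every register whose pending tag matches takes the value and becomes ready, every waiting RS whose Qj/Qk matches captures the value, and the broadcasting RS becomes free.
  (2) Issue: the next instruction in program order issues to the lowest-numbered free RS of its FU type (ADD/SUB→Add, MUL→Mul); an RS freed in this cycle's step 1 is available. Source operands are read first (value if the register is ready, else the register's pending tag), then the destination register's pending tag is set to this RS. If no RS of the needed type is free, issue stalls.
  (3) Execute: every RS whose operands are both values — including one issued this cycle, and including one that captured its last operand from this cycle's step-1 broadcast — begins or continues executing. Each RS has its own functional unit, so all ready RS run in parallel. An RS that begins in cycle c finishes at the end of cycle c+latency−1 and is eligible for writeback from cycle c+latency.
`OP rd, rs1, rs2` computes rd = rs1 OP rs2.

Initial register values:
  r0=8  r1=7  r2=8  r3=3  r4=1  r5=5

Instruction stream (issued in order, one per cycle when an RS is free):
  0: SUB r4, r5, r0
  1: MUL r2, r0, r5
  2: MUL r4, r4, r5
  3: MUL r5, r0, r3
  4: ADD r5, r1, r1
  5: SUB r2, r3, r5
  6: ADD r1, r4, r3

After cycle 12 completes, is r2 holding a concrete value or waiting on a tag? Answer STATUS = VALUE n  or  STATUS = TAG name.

STATUS = TAG Add2

cycle 1: issue SUB r4<-Add1 // r0:8,r1:7,r2:8,r3:3,r4:Add1,r5:5
cycle 2: issue MUL r2<-Mul1 // r0:8,r1:7,r2:Mul1,r3:3,r4:Add1,r5:5
cycle 3: issue MUL r4<-Mul2 // r0:8,r1:7,r2:Mul1,r3:3,r4:Mul2,r5:5
cycle 4: CDB Add1=-3; stall // r0:8,r1:7,r2:Mul1,r3:3,r4:Mul2,r5:5
cycle 5: stall // r0:8,r1:7,r2:Mul1,r3:3,r4:Mul2,r5:5
cycle 6: CDB Mul1=40; issue MUL r5<-Mul1 // r0:8,r1:7,r2:40,r3:3,r4:Mul2,r5:Mul1
cycle 7: issue ADD r5<-Add1 // r0:8,r1:7,r2:40,r3:3,r4:Mul2,r5:Add1
cycle 8: CDB Mul2=-15; issue SUB r2<-Add2 // r0:8,r1:7,r2:Add2,r3:3,r4:-15,r5:Add1
cycle 9: issue ADD r1<-Add3 // r0:8,r1:Add3,r2:Add2,r3:3,r4:-15,r5:Add1
cycle 10: CDB Add1=14 // r0:8,r1:Add3,r2:Add2,r3:3,r4:-15,r5:14
cycle 11: CDB Mul1=24 // r0:8,r1:Add3,r2:Add2,r3:3,r4:-15,r5:14
cycle 12: CDB Add3=-12 // r0:8,r1:-12,r2:Add2,r3:3,r4:-15,r5:14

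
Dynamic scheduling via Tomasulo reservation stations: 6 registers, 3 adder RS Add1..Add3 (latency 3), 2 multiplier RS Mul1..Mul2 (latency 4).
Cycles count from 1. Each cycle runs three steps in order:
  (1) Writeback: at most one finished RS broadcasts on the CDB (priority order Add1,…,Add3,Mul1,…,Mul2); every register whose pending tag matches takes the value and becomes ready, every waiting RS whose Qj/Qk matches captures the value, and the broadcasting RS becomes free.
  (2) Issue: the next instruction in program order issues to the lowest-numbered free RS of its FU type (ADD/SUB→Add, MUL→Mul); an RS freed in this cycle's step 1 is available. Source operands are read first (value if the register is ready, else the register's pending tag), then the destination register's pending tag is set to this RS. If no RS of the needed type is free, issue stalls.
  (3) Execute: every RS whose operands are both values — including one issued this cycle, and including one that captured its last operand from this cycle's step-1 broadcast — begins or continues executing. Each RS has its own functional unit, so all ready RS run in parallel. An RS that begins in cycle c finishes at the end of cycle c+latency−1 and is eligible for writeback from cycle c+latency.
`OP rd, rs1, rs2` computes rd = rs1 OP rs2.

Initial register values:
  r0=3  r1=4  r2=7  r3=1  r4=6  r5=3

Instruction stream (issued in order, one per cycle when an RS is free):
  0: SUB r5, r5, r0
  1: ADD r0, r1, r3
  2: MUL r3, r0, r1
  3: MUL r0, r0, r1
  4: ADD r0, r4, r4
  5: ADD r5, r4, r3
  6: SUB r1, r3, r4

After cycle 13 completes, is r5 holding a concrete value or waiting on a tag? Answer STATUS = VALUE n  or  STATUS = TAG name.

c1: issue SUB r5<-Add1 | r0:3,r1:4,r2:7,r3:1,r4:6,r5:Add1
c2: issue ADD r0<-Add2 | r0:Add2,r1:4,r2:7,r3:1,r4:6,r5:Add1
c3: issue MUL r3<-Mul1 | r0:Add2,r1:4,r2:7,r3:Mul1,r4:6,r5:Add1
c4: CDB Add1=0; issue MUL r0<-Mul2 | r0:Mul2,r1:4,r2:7,r3:Mul1,r4:6,r5:0
c5: CDB Add2=5; issue ADD r0<-Add1 | r0:Add1,r1:4,r2:7,r3:Mul1,r4:6,r5:0
c6: issue ADD r5<-Add2 | r0:Add1,r1:4,r2:7,r3:Mul1,r4:6,r5:Add2
c7: issue SUB r1<-Add3 | r0:Add1,r1:Add3,r2:7,r3:Mul1,r4:6,r5:Add2
c8: CDB Add1=12 | r0:12,r1:Add3,r2:7,r3:Mul1,r4:6,r5:Add2
c9: CDB Mul1=20 | r0:12,r1:Add3,r2:7,r3:20,r4:6,r5:Add2
c10: CDB Mul2=20 | r0:12,r1:Add3,r2:7,r3:20,r4:6,r5:Add2
c11: - | r0:12,r1:Add3,r2:7,r3:20,r4:6,r5:Add2
c12: CDB Add2=26 | r0:12,r1:Add3,r2:7,r3:20,r4:6,r5:26
c13: CDB Add3=14 | r0:12,r1:14,r2:7,r3:20,r4:6,r5:26

STATUS = VALUE 26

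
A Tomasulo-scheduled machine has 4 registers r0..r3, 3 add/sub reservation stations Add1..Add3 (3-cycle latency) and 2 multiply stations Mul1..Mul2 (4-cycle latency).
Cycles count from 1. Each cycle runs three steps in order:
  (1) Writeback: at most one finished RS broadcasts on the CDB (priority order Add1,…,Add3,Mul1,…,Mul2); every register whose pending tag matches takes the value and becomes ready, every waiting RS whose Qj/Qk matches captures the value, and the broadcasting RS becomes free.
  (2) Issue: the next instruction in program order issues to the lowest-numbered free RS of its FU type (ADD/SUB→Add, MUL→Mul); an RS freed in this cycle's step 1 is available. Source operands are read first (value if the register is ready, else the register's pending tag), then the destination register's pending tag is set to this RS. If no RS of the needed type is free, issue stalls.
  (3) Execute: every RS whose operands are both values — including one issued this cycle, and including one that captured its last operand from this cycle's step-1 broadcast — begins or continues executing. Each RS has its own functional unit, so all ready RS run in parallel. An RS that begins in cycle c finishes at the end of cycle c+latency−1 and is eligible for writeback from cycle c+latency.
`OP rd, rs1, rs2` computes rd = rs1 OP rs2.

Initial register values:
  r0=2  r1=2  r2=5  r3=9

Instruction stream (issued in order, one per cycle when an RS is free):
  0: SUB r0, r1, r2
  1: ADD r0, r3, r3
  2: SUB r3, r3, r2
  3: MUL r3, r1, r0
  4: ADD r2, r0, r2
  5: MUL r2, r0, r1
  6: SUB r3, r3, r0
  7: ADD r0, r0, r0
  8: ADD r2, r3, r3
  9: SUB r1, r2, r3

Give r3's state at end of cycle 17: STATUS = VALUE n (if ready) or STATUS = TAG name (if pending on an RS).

c1: issue SUB r0<-Add1 | r0:Add1,r1:2,r2:5,r3:9
c2: issue ADD r0<-Add2 | r0:Add2,r1:2,r2:5,r3:9
c3: issue SUB r3<-Add3 | r0:Add2,r1:2,r2:5,r3:Add3
c4: CDB Add1=-3; issue MUL r3<-Mul1 | r0:Add2,r1:2,r2:5,r3:Mul1
c5: CDB Add2=18; issue ADD r2<-Add1 | r0:18,r1:2,r2:Add1,r3:Mul1
c6: CDB Add3=4; issue MUL r2<-Mul2 | r0:18,r1:2,r2:Mul2,r3:Mul1
c7: issue SUB r3<-Add2 | r0:18,r1:2,r2:Mul2,r3:Add2
c8: CDB Add1=23; issue ADD r0<-Add1 | r0:Add1,r1:2,r2:Mul2,r3:Add2
c9: CDB Mul1=36; issue ADD r2<-Add3 | r0:Add1,r1:2,r2:Add3,r3:Add2
c10: CDB Mul2=36; stall | r0:Add1,r1:2,r2:Add3,r3:Add2
c11: CDB Add1=36; issue SUB r1<-Add1 | r0:36,r1:Add1,r2:Add3,r3:Add2
c12: CDB Add2=18 | r0:36,r1:Add1,r2:Add3,r3:18
c13: - | r0:36,r1:Add1,r2:Add3,r3:18
c14: - | r0:36,r1:Add1,r2:Add3,r3:18
c15: CDB Add3=36 | r0:36,r1:Add1,r2:36,r3:18
c16: - | r0:36,r1:Add1,r2:36,r3:18
c17: - | r0:36,r1:Add1,r2:36,r3:18

STATUS = VALUE 18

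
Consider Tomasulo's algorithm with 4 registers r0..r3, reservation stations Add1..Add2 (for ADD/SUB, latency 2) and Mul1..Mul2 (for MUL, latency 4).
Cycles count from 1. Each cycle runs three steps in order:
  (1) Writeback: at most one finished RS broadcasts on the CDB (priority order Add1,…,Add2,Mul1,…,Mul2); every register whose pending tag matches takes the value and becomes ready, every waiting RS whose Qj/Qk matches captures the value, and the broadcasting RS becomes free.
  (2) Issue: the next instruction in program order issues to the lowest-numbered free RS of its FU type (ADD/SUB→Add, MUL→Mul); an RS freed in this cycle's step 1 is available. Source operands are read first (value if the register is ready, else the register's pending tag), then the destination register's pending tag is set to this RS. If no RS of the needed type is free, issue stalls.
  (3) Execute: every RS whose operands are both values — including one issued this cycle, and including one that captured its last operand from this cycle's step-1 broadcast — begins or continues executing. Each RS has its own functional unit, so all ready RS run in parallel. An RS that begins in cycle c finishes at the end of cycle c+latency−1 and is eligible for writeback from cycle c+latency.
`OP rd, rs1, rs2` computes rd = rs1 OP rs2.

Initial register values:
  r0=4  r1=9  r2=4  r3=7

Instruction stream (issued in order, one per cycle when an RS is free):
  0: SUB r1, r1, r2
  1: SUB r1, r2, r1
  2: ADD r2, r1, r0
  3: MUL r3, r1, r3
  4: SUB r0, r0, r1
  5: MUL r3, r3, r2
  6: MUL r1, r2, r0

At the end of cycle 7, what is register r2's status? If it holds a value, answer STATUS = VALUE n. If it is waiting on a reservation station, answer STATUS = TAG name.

c1: issue SUB r1<-Add1 | r0:4,r1:Add1,r2:4,r3:7
c2: issue SUB r1<-Add2 | r0:4,r1:Add2,r2:4,r3:7
c3: CDB Add1=5; issue ADD r2<-Add1 | r0:4,r1:Add2,r2:Add1,r3:7
c4: issue MUL r3<-Mul1 | r0:4,r1:Add2,r2:Add1,r3:Mul1
c5: CDB Add2=-1; issue SUB r0<-Add2 | r0:Add2,r1:-1,r2:Add1,r3:Mul1
c6: issue MUL r3<-Mul2 | r0:Add2,r1:-1,r2:Add1,r3:Mul2
c7: CDB Add1=3; stall | r0:Add2,r1:-1,r2:3,r3:Mul2

STATUS = VALUE 3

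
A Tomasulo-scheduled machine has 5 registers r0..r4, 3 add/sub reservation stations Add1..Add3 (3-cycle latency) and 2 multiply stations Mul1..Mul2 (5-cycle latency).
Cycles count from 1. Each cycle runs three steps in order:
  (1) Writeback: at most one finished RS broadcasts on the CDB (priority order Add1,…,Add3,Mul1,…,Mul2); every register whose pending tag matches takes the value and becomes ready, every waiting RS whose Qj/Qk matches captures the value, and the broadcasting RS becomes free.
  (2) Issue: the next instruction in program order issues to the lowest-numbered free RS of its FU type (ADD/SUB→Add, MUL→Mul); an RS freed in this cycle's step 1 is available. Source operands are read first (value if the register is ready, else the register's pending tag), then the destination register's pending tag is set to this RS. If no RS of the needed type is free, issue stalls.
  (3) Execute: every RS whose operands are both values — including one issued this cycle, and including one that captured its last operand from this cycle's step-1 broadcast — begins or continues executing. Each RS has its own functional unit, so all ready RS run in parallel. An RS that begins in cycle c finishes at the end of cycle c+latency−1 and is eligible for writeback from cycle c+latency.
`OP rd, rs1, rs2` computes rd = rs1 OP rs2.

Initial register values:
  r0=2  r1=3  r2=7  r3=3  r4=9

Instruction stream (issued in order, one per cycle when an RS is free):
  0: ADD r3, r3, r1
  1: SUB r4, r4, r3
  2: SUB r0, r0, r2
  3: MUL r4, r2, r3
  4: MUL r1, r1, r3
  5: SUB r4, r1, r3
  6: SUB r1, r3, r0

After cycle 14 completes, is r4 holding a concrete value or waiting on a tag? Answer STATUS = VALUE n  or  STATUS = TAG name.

c1: issue ADD r3<-Add1 | r0:2,r1:3,r2:7,r3:Add1,r4:9
c2: issue SUB r4<-Add2 | r0:2,r1:3,r2:7,r3:Add1,r4:Add2
c3: issue SUB r0<-Add3 | r0:Add3,r1:3,r2:7,r3:Add1,r4:Add2
c4: CDB Add1=6; issue MUL r4<-Mul1 | r0:Add3,r1:3,r2:7,r3:6,r4:Mul1
c5: issue MUL r1<-Mul2 | r0:Add3,r1:Mul2,r2:7,r3:6,r4:Mul1
c6: CDB Add3=-5; issue SUB r4<-Add1 | r0:-5,r1:Mul2,r2:7,r3:6,r4:Add1
c7: CDB Add2=3; issue SUB r1<-Add2 | r0:-5,r1:Add2,r2:7,r3:6,r4:Add1
c8: - | r0:-5,r1:Add2,r2:7,r3:6,r4:Add1
c9: CDB Mul1=42 | r0:-5,r1:Add2,r2:7,r3:6,r4:Add1
c10: CDB Add2=11 | r0:-5,r1:11,r2:7,r3:6,r4:Add1
c11: CDB Mul2=18 | r0:-5,r1:11,r2:7,r3:6,r4:Add1
c12: - | r0:-5,r1:11,r2:7,r3:6,r4:Add1
c13: - | r0:-5,r1:11,r2:7,r3:6,r4:Add1
c14: CDB Add1=12 | r0:-5,r1:11,r2:7,r3:6,r4:12

STATUS = VALUE 12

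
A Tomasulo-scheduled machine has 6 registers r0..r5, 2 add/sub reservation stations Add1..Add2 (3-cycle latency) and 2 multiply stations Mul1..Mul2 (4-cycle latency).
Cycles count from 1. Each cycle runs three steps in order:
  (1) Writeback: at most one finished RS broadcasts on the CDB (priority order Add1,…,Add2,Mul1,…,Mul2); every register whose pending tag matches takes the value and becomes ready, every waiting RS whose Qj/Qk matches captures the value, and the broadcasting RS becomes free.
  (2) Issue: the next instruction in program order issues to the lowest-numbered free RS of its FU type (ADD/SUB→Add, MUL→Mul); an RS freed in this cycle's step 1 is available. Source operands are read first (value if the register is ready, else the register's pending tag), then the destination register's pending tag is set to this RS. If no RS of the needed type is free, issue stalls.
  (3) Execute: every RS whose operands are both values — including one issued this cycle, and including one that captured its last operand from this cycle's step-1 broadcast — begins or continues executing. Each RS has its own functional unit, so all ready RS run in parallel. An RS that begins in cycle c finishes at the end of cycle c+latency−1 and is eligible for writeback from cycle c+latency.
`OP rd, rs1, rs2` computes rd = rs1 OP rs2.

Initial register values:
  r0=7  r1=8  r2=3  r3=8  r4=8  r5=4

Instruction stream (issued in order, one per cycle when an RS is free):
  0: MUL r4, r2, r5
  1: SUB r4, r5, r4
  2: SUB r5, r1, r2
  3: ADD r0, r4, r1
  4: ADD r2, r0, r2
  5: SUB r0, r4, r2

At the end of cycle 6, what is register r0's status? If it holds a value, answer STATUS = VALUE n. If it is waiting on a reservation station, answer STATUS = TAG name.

STATUS = TAG Add2

  c1: issue MUL r4<-Mul1  regs: r0:7,r1:8,r2:3,r3:8,r4:Mul1,r5:4
  c2: issue SUB r4<-Add1  regs: r0:7,r1:8,r2:3,r3:8,r4:Add1,r5:4
  c3: issue SUB r5<-Add2  regs: r0:7,r1:8,r2:3,r3:8,r4:Add1,r5:Add2
  c4: stall  regs: r0:7,r1:8,r2:3,r3:8,r4:Add1,r5:Add2
  c5: CDB Mul1=12; stall  regs: r0:7,r1:8,r2:3,r3:8,r4:Add1,r5:Add2
  c6: CDB Add2=5; issue ADD r0<-Add2  regs: r0:Add2,r1:8,r2:3,r3:8,r4:Add1,r5:5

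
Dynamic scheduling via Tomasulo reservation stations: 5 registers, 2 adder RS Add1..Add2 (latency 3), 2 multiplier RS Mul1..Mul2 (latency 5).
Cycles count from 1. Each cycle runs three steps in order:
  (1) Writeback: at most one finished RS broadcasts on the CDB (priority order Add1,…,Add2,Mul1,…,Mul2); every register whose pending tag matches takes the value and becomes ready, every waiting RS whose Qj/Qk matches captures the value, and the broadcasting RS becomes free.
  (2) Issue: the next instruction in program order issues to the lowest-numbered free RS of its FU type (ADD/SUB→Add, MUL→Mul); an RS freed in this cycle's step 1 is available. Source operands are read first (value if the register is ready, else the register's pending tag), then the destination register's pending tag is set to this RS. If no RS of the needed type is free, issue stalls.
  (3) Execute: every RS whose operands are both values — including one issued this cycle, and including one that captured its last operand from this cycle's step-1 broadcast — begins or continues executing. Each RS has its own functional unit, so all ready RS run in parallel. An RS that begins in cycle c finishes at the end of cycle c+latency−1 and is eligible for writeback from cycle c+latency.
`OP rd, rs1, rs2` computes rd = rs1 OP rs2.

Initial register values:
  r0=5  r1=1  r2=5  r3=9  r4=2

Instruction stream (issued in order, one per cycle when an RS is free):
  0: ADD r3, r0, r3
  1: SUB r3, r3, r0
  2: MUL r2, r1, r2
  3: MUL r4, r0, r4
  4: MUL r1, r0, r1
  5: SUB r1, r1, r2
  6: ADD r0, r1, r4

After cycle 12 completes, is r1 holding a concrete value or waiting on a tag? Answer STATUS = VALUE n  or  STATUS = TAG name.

STATUS = TAG Add1

cycle 1: issue ADD r3<-Add1 // r0:5,r1:1,r2:5,r3:Add1,r4:2
cycle 2: issue SUB r3<-Add2 // r0:5,r1:1,r2:5,r3:Add2,r4:2
cycle 3: issue MUL r2<-Mul1 // r0:5,r1:1,r2:Mul1,r3:Add2,r4:2
cycle 4: CDB Add1=14; issue MUL r4<-Mul2 // r0:5,r1:1,r2:Mul1,r3:Add2,r4:Mul2
cycle 5: stall // r0:5,r1:1,r2:Mul1,r3:Add2,r4:Mul2
cycle 6: stall // r0:5,r1:1,r2:Mul1,r3:Add2,r4:Mul2
cycle 7: CDB Add2=9; stall // r0:5,r1:1,r2:Mul1,r3:9,r4:Mul2
cycle 8: CDB Mul1=5; issue MUL r1<-Mul1 // r0:5,r1:Mul1,r2:5,r3:9,r4:Mul2
cycle 9: CDB Mul2=10; issue SUB r1<-Add1 // r0:5,r1:Add1,r2:5,r3:9,r4:10
cycle 10: issue ADD r0<-Add2 // r0:Add2,r1:Add1,r2:5,r3:9,r4:10
cycle 11: - // r0:Add2,r1:Add1,r2:5,r3:9,r4:10
cycle 12: - // r0:Add2,r1:Add1,r2:5,r3:9,r4:10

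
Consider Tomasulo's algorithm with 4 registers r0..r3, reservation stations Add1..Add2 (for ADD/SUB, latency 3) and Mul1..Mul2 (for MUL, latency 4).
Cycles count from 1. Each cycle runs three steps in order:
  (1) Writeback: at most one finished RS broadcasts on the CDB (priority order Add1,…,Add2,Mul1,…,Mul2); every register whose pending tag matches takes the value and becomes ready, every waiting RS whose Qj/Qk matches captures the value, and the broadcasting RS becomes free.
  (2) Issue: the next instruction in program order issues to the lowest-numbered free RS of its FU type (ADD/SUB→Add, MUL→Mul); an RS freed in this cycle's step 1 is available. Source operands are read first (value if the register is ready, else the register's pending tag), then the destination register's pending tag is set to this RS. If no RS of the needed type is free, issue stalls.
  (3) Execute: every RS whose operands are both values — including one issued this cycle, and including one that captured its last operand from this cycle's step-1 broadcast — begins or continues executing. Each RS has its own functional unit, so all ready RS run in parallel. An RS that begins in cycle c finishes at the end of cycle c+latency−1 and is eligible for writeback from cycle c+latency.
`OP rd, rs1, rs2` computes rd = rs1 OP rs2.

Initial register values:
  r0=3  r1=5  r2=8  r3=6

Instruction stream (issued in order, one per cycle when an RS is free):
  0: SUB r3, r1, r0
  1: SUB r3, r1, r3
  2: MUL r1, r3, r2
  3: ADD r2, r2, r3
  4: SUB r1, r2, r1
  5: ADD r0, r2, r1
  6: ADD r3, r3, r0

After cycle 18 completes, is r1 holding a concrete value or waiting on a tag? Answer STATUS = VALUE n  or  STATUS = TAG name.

STATUS = VALUE -13

  c1: issue SUB r3<-Add1  regs: r0:3,r1:5,r2:8,r3:Add1
  c2: issue SUB r3<-Add2  regs: r0:3,r1:5,r2:8,r3:Add2
  c3: issue MUL r1<-Mul1  regs: r0:3,r1:Mul1,r2:8,r3:Add2
  c4: CDB Add1=2; issue ADD r2<-Add1  regs: r0:3,r1:Mul1,r2:Add1,r3:Add2
  c5: stall  regs: r0:3,r1:Mul1,r2:Add1,r3:Add2
  c6: stall  regs: r0:3,r1:Mul1,r2:Add1,r3:Add2
  c7: CDB Add2=3; issue SUB r1<-Add2  regs: r0:3,r1:Add2,r2:Add1,r3:3
  c8: stall  regs: r0:3,r1:Add2,r2:Add1,r3:3
  c9: stall  regs: r0:3,r1:Add2,r2:Add1,r3:3
  c10: CDB Add1=11; issue ADD r0<-Add1  regs: r0:Add1,r1:Add2,r2:11,r3:3
  c11: CDB Mul1=24; stall  regs: r0:Add1,r1:Add2,r2:11,r3:3
  c12: stall  regs: r0:Add1,r1:Add2,r2:11,r3:3
  c13: stall  regs: r0:Add1,r1:Add2,r2:11,r3:3
  c14: CDB Add2=-13; issue ADD r3<-Add2  regs: r0:Add1,r1:-13,r2:11,r3:Add2
  c15: -  regs: r0:Add1,r1:-13,r2:11,r3:Add2
  c16: -  regs: r0:Add1,r1:-13,r2:11,r3:Add2
  c17: CDB Add1=-2  regs: r0:-2,r1:-13,r2:11,r3:Add2
  c18: -  regs: r0:-2,r1:-13,r2:11,r3:Add2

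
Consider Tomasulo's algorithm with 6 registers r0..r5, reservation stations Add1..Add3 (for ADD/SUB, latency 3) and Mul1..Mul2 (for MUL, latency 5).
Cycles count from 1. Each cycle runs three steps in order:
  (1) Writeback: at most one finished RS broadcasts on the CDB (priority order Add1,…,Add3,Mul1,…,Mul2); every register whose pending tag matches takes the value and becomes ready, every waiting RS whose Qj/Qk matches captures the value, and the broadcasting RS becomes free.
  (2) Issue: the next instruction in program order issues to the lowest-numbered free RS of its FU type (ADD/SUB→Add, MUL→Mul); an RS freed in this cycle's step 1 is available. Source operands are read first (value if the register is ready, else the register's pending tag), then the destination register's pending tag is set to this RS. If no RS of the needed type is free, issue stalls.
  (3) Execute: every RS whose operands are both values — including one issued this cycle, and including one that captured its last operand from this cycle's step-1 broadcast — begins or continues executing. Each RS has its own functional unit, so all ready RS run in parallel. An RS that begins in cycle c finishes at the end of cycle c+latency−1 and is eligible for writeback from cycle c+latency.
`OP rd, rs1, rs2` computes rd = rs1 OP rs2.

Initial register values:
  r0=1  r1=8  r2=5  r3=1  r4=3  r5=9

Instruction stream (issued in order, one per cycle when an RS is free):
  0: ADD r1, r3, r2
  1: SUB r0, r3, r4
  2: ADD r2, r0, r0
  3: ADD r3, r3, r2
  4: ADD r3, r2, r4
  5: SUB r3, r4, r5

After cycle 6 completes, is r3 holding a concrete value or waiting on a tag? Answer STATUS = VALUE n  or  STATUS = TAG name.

  c1: issue ADD r1<-Add1  regs: r0:1,r1:Add1,r2:5,r3:1,r4:3,r5:9
  c2: issue SUB r0<-Add2  regs: r0:Add2,r1:Add1,r2:5,r3:1,r4:3,r5:9
  c3: issue ADD r2<-Add3  regs: r0:Add2,r1:Add1,r2:Add3,r3:1,r4:3,r5:9
  c4: CDB Add1=6; issue ADD r3<-Add1  regs: r0:Add2,r1:6,r2:Add3,r3:Add1,r4:3,r5:9
  c5: CDB Add2=-2; issue ADD r3<-Add2  regs: r0:-2,r1:6,r2:Add3,r3:Add2,r4:3,r5:9
  c6: stall  regs: r0:-2,r1:6,r2:Add3,r3:Add2,r4:3,r5:9

STATUS = TAG Add2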